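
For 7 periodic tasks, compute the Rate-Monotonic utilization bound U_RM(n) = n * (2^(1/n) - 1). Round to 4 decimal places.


Compute 2^(1/7) = 1.1040895137
Subtract 1: 1.1040895137 - 1 = 0.1040895137
Multiply by n: 7 * 0.1040895137 = 0.7286265959
Round to 4 dp: 0.7286

0.7286


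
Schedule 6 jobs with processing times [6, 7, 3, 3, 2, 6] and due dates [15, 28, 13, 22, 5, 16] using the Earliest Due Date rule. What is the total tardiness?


Sort by due date (EDD order): [(2, 5), (3, 13), (6, 15), (6, 16), (3, 22), (7, 28)]
Compute completion times and tardiness:
  Job 1: p=2, d=5, C=2, tardiness=max(0,2-5)=0
  Job 2: p=3, d=13, C=5, tardiness=max(0,5-13)=0
  Job 3: p=6, d=15, C=11, tardiness=max(0,11-15)=0
  Job 4: p=6, d=16, C=17, tardiness=max(0,17-16)=1
  Job 5: p=3, d=22, C=20, tardiness=max(0,20-22)=0
  Job 6: p=7, d=28, C=27, tardiness=max(0,27-28)=0
Total tardiness = 1

1


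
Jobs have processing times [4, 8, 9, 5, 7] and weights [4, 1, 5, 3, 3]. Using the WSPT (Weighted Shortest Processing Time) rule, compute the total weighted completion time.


Compute p/w ratios and sort ascending (WSPT): [(4, 4), (5, 3), (9, 5), (7, 3), (8, 1)]
Compute weighted completion times:
  Job (p=4,w=4): C=4, w*C=4*4=16
  Job (p=5,w=3): C=9, w*C=3*9=27
  Job (p=9,w=5): C=18, w*C=5*18=90
  Job (p=7,w=3): C=25, w*C=3*25=75
  Job (p=8,w=1): C=33, w*C=1*33=33
Total weighted completion time = 241

241


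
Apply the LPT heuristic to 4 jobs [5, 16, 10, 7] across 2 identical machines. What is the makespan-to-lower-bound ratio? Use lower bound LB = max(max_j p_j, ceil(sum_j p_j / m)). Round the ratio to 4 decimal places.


LPT order: [16, 10, 7, 5]
Machine loads after assignment: [21, 17]
LPT makespan = 21
Lower bound = max(max_job, ceil(total/2)) = max(16, 19) = 19
Ratio = 21 / 19 = 1.1053

1.1053


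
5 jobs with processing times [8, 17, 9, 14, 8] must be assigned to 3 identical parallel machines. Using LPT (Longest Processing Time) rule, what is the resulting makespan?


Sort jobs in decreasing order (LPT): [17, 14, 9, 8, 8]
Assign each job to the least loaded machine:
  Machine 1: jobs [17], load = 17
  Machine 2: jobs [14, 8], load = 22
  Machine 3: jobs [9, 8], load = 17
Makespan = max load = 22

22


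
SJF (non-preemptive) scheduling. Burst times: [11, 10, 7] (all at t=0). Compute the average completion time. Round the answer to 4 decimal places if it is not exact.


SJF order (ascending): [7, 10, 11]
Completion times:
  Job 1: burst=7, C=7
  Job 2: burst=10, C=17
  Job 3: burst=11, C=28
Average completion = 52/3 = 17.3333

17.3333


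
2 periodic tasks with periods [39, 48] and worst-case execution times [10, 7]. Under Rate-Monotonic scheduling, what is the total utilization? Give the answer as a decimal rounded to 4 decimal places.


Compute individual utilizations (exact fractions):
  Task 1: C/T = 10/39 (approx. 0.2564)
  Task 2: C/T = 7/48 (approx. 0.1458)
Total utilization U = 10/39 + 7/48 = 251/624
Rounded to 4 decimal places: U = 0.4022
RM (Liu & Layland) bound for 2 tasks = 0.828427; compare with U = 251/624 (approx. 0.402244)
U <= bound, so schedulable by RM sufficient condition.

0.4022


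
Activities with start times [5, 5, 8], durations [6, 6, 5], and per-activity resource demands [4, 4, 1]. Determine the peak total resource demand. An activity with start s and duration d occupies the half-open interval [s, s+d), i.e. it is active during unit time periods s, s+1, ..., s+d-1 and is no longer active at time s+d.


Each activity i is active on [start_i, start_i + duration_i).
Compute total resource usage per time slot:
  t=0: active resources = [], total = 0
  t=1: active resources = [], total = 0
  t=2: active resources = [], total = 0
  t=3: active resources = [], total = 0
  t=4: active resources = [], total = 0
  t=5: active resources = [4, 4], total = 8
  t=6: active resources = [4, 4], total = 8
  t=7: active resources = [4, 4], total = 8
  t=8: active resources = [4, 4, 1], total = 9
  t=9: active resources = [4, 4, 1], total = 9
  t=10: active resources = [4, 4, 1], total = 9
  t=11: active resources = [1], total = 1
  t=12: active resources = [1], total = 1
Peak resource demand = 9

9


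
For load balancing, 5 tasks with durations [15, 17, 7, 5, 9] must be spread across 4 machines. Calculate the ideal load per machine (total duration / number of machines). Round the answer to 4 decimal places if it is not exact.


Total processing time = 15 + 17 + 7 + 5 + 9 = 53
Number of machines = 4
Ideal balanced load = 53 / 4 = 13.25

13.25


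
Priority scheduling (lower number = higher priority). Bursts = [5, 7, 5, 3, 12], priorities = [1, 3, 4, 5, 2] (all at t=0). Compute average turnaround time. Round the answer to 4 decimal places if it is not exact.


Sort by priority (ascending = highest first):
Order: [(1, 5), (2, 12), (3, 7), (4, 5), (5, 3)]
Completion times:
  Priority 1, burst=5, C=5
  Priority 2, burst=12, C=17
  Priority 3, burst=7, C=24
  Priority 4, burst=5, C=29
  Priority 5, burst=3, C=32
Average turnaround = 107/5 = 21.4

21.4


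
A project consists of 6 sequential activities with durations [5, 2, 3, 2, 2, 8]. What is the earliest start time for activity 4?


Activity 4 starts after activities 1 through 3 complete.
Predecessor durations: [5, 2, 3]
ES = 5 + 2 + 3 = 10

10


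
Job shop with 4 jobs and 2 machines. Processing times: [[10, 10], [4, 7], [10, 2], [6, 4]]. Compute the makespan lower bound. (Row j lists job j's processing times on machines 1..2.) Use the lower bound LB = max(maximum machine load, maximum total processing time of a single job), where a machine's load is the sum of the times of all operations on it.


Machine loads:
  Machine 1: 10 + 4 + 10 + 6 = 30
  Machine 2: 10 + 7 + 2 + 4 = 23
Max machine load = 30
Job totals:
  Job 1: 20
  Job 2: 11
  Job 3: 12
  Job 4: 10
Max job total = 20
Lower bound = max(30, 20) = 30

30


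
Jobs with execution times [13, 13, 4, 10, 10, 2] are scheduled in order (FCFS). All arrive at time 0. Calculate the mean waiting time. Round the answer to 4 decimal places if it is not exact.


FCFS order (as given): [13, 13, 4, 10, 10, 2]
Waiting times:
  Job 1: wait = 0
  Job 2: wait = 13
  Job 3: wait = 26
  Job 4: wait = 30
  Job 5: wait = 40
  Job 6: wait = 50
Sum of waiting times = 159
Average waiting time = 159/6 = 26.5

26.5


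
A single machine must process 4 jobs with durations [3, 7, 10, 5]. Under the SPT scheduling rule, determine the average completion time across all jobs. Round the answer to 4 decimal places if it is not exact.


Sort jobs by processing time (SPT order): [3, 5, 7, 10]
Compute completion times sequentially:
  Job 1: processing = 3, completes at 3
  Job 2: processing = 5, completes at 8
  Job 3: processing = 7, completes at 15
  Job 4: processing = 10, completes at 25
Sum of completion times = 51
Average completion time = 51/4 = 12.75

12.75


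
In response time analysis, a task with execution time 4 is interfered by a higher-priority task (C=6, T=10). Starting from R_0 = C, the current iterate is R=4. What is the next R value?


R_next = C + ceil(R_prev / T_hp) * C_hp
ceil(4 / 10) = ceil(0.4) = 1
Interference = 1 * 6 = 6
R_next = 4 + 6 = 10

10


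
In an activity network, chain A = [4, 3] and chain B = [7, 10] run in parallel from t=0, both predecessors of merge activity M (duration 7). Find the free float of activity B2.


ES(B2) = sum of predecessors on chain B = 7
EF(B2) = ES + duration = 7 + 10 = 17
Successor of B2 is M. ES(M) = max(sum(A), sum(B)) = max(7, 17) = 17
Free float = ES(successor) - EF(current) = 17 - 17 = 0

0


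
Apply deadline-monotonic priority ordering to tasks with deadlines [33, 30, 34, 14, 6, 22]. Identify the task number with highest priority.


Sort tasks by relative deadline (ascending):
  Task 5: deadline = 6
  Task 4: deadline = 14
  Task 6: deadline = 22
  Task 2: deadline = 30
  Task 1: deadline = 33
  Task 3: deadline = 34
Priority order (highest first): [5, 4, 6, 2, 1, 3]
Highest priority task = 5

5


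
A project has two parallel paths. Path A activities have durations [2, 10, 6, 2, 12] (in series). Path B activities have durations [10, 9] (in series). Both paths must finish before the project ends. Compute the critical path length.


Path A total = 2 + 10 + 6 + 2 + 12 = 32
Path B total = 10 + 9 = 19
Critical path = longest path = max(32, 19) = 32

32


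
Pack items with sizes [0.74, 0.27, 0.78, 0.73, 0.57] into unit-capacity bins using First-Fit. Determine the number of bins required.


Place items sequentially using First-Fit:
  Item 0.74 -> new Bin 1
  Item 0.27 -> new Bin 2
  Item 0.78 -> new Bin 3
  Item 0.73 -> Bin 2 (now 1.0)
  Item 0.57 -> new Bin 4
Total bins used = 4

4


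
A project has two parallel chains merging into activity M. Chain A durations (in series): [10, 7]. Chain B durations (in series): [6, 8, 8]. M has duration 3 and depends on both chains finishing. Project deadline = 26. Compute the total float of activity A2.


Forward pass: ES(A2) = sum of predecessors on chain A = 10
EF = ES + duration = 10 + 7 = 17
Backward pass: LF(M) = deadline = 26; LS(M) = 26 - 3 = 23
LF(A2) = LS(M) - sum(successors on chain A) = 23 - 0 = 23
LS = LF - duration = 23 - 7 = 16
Total float = LS - ES = 16 - 10 = 6

6


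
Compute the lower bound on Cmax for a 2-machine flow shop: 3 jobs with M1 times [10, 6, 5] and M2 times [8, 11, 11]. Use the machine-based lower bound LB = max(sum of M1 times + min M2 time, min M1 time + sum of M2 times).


LB1 = sum(M1 times) + min(M2 times) = 21 + 8 = 29
LB2 = min(M1 times) + sum(M2 times) = 5 + 30 = 35
Lower bound = max(LB1, LB2) = max(29, 35) = 35

35


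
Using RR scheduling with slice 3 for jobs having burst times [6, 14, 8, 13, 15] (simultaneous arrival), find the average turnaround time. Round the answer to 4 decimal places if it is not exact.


Time quantum = 3
Execution trace:
  J1 runs 3 units, time = 3
  J2 runs 3 units, time = 6
  J3 runs 3 units, time = 9
  J4 runs 3 units, time = 12
  J5 runs 3 units, time = 15
  J1 runs 3 units, time = 18
  J2 runs 3 units, time = 21
  J3 runs 3 units, time = 24
  J4 runs 3 units, time = 27
  J5 runs 3 units, time = 30
  J2 runs 3 units, time = 33
  J3 runs 2 units, time = 35
  J4 runs 3 units, time = 38
  J5 runs 3 units, time = 41
  J2 runs 3 units, time = 44
  J4 runs 3 units, time = 47
  J5 runs 3 units, time = 50
  J2 runs 2 units, time = 52
  J4 runs 1 units, time = 53
  J5 runs 3 units, time = 56
Finish times: [18, 52, 35, 53, 56]
Average turnaround = 214/5 = 42.8

42.8


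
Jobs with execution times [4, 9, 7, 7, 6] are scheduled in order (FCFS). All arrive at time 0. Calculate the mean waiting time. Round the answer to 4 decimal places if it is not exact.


FCFS order (as given): [4, 9, 7, 7, 6]
Waiting times:
  Job 1: wait = 0
  Job 2: wait = 4
  Job 3: wait = 13
  Job 4: wait = 20
  Job 5: wait = 27
Sum of waiting times = 64
Average waiting time = 64/5 = 12.8

12.8


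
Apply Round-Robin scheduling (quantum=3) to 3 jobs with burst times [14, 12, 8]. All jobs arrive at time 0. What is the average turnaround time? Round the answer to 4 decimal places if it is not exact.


Time quantum = 3
Execution trace:
  J1 runs 3 units, time = 3
  J2 runs 3 units, time = 6
  J3 runs 3 units, time = 9
  J1 runs 3 units, time = 12
  J2 runs 3 units, time = 15
  J3 runs 3 units, time = 18
  J1 runs 3 units, time = 21
  J2 runs 3 units, time = 24
  J3 runs 2 units, time = 26
  J1 runs 3 units, time = 29
  J2 runs 3 units, time = 32
  J1 runs 2 units, time = 34
Finish times: [34, 32, 26]
Average turnaround = 92/3 = 30.6667

30.6667


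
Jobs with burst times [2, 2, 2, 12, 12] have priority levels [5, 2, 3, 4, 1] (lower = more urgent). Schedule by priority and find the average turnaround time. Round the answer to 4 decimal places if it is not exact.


Sort by priority (ascending = highest first):
Order: [(1, 12), (2, 2), (3, 2), (4, 12), (5, 2)]
Completion times:
  Priority 1, burst=12, C=12
  Priority 2, burst=2, C=14
  Priority 3, burst=2, C=16
  Priority 4, burst=12, C=28
  Priority 5, burst=2, C=30
Average turnaround = 100/5 = 20.0

20.0


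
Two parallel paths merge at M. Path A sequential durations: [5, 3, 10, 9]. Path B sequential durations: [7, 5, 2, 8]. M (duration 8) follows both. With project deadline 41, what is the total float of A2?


Forward pass: ES(A2) = sum of predecessors on chain A = 5
EF = ES + duration = 5 + 3 = 8
Backward pass: LF(M) = deadline = 41; LS(M) = 41 - 8 = 33
LF(A2) = LS(M) - sum(successors on chain A) = 33 - 19 = 14
LS = LF - duration = 14 - 3 = 11
Total float = LS - ES = 11 - 5 = 6

6


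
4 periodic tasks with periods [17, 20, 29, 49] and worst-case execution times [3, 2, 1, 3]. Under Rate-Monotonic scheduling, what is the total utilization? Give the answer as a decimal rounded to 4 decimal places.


Compute individual utilizations (exact fractions):
  Task 1: C/T = 3/17 (approx. 0.1765)
  Task 2: C/T = 2/20 = 1/10 (approx. 0.1)
  Task 3: C/T = 1/29 (approx. 0.0345)
  Task 4: C/T = 3/49 (approx. 0.0612)
Total utilization U = 3/17 + 1/10 + 1/29 + 3/49 = 89907/241570
Rounded to 4 decimal places: U = 0.3722
RM (Liu & Layland) bound for 4 tasks = 0.756828; compare with U = 89907/241570 (approx. 0.372178)
U <= bound, so schedulable by RM sufficient condition.

0.3722


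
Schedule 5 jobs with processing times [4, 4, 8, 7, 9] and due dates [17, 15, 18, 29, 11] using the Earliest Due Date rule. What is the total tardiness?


Sort by due date (EDD order): [(9, 11), (4, 15), (4, 17), (8, 18), (7, 29)]
Compute completion times and tardiness:
  Job 1: p=9, d=11, C=9, tardiness=max(0,9-11)=0
  Job 2: p=4, d=15, C=13, tardiness=max(0,13-15)=0
  Job 3: p=4, d=17, C=17, tardiness=max(0,17-17)=0
  Job 4: p=8, d=18, C=25, tardiness=max(0,25-18)=7
  Job 5: p=7, d=29, C=32, tardiness=max(0,32-29)=3
Total tardiness = 10

10


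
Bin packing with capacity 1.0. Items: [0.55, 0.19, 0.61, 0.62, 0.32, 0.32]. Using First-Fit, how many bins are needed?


Place items sequentially using First-Fit:
  Item 0.55 -> new Bin 1
  Item 0.19 -> Bin 1 (now 0.74)
  Item 0.61 -> new Bin 2
  Item 0.62 -> new Bin 3
  Item 0.32 -> Bin 2 (now 0.93)
  Item 0.32 -> Bin 3 (now 0.94)
Total bins used = 3

3


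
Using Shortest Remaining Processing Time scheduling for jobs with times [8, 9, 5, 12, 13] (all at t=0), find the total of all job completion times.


Since all jobs arrive at t=0, SRPT equals SPT ordering.
SPT order: [5, 8, 9, 12, 13]
Completion times:
  Job 1: p=5, C=5
  Job 2: p=8, C=13
  Job 3: p=9, C=22
  Job 4: p=12, C=34
  Job 5: p=13, C=47
Total completion time = 5 + 13 + 22 + 34 + 47 = 121

121


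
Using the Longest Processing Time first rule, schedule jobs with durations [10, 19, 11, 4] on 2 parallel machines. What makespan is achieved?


Sort jobs in decreasing order (LPT): [19, 11, 10, 4]
Assign each job to the least loaded machine:
  Machine 1: jobs [19, 4], load = 23
  Machine 2: jobs [11, 10], load = 21
Makespan = max load = 23

23


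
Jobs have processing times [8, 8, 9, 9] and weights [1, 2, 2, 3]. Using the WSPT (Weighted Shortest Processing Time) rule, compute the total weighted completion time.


Compute p/w ratios and sort ascending (WSPT): [(9, 3), (8, 2), (9, 2), (8, 1)]
Compute weighted completion times:
  Job (p=9,w=3): C=9, w*C=3*9=27
  Job (p=8,w=2): C=17, w*C=2*17=34
  Job (p=9,w=2): C=26, w*C=2*26=52
  Job (p=8,w=1): C=34, w*C=1*34=34
Total weighted completion time = 147

147


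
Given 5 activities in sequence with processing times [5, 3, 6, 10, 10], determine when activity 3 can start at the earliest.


Activity 3 starts after activities 1 through 2 complete.
Predecessor durations: [5, 3]
ES = 5 + 3 = 8

8


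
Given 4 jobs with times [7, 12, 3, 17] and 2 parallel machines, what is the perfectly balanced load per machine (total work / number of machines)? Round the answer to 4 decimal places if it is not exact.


Total processing time = 7 + 12 + 3 + 17 = 39
Number of machines = 2
Ideal balanced load = 39 / 2 = 19.5

19.5


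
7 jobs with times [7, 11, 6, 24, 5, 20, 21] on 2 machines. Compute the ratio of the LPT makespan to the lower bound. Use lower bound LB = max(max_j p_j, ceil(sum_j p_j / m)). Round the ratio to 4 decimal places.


LPT order: [24, 21, 20, 11, 7, 6, 5]
Machine loads after assignment: [47, 47]
LPT makespan = 47
Lower bound = max(max_job, ceil(total/2)) = max(24, 47) = 47
Ratio = 47 / 47 = 1.0

1.0


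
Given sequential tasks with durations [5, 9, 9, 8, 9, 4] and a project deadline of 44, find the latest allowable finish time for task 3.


LF(activity 3) = deadline - sum of successor durations
Successors: activities 4 through 6 with durations [8, 9, 4]
Sum of successor durations = 21
LF = 44 - 21 = 23

23


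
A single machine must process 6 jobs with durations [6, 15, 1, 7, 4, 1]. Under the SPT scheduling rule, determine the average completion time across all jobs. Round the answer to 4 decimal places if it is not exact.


Sort jobs by processing time (SPT order): [1, 1, 4, 6, 7, 15]
Compute completion times sequentially:
  Job 1: processing = 1, completes at 1
  Job 2: processing = 1, completes at 2
  Job 3: processing = 4, completes at 6
  Job 4: processing = 6, completes at 12
  Job 5: processing = 7, completes at 19
  Job 6: processing = 15, completes at 34
Sum of completion times = 74
Average completion time = 74/6 = 12.3333

12.3333


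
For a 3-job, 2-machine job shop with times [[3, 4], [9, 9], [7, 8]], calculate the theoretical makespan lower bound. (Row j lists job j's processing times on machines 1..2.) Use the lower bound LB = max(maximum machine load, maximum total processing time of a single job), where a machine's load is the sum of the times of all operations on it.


Machine loads:
  Machine 1: 3 + 9 + 7 = 19
  Machine 2: 4 + 9 + 8 = 21
Max machine load = 21
Job totals:
  Job 1: 7
  Job 2: 18
  Job 3: 15
Max job total = 18
Lower bound = max(21, 18) = 21

21


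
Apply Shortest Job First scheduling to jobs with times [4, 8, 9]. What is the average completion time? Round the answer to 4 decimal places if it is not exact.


SJF order (ascending): [4, 8, 9]
Completion times:
  Job 1: burst=4, C=4
  Job 2: burst=8, C=12
  Job 3: burst=9, C=21
Average completion = 37/3 = 12.3333

12.3333


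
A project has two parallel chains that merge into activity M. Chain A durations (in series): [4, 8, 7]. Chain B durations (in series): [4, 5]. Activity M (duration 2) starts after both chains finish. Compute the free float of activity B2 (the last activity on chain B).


ES(B2) = sum of predecessors on chain B = 4
EF(B2) = ES + duration = 4 + 5 = 9
Successor of B2 is M. ES(M) = max(sum(A), sum(B)) = max(19, 9) = 19
Free float = ES(successor) - EF(current) = 19 - 9 = 10

10


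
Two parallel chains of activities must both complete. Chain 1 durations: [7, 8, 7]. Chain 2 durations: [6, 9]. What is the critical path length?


Path A total = 7 + 8 + 7 = 22
Path B total = 6 + 9 = 15
Critical path = longest path = max(22, 15) = 22

22


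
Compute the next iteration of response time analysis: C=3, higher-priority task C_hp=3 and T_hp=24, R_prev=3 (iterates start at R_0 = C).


R_next = C + ceil(R_prev / T_hp) * C_hp
ceil(3 / 24) = ceil(0.125) = 1
Interference = 1 * 3 = 3
R_next = 3 + 3 = 6

6


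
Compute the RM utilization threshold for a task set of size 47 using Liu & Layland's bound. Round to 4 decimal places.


Compute 2^(1/47) = 1.0148570979
Subtract 1: 1.0148570979 - 1 = 0.0148570979
Multiply by n: 47 * 0.0148570979 = 0.6982836013
Round to 4 dp: 0.6983

0.6983


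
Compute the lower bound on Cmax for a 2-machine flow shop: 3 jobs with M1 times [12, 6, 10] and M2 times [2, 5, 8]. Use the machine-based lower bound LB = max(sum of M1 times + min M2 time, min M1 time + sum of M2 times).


LB1 = sum(M1 times) + min(M2 times) = 28 + 2 = 30
LB2 = min(M1 times) + sum(M2 times) = 6 + 15 = 21
Lower bound = max(LB1, LB2) = max(30, 21) = 30

30


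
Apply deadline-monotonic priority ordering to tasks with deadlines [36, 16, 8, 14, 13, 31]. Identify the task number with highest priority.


Sort tasks by relative deadline (ascending):
  Task 3: deadline = 8
  Task 5: deadline = 13
  Task 4: deadline = 14
  Task 2: deadline = 16
  Task 6: deadline = 31
  Task 1: deadline = 36
Priority order (highest first): [3, 5, 4, 2, 6, 1]
Highest priority task = 3

3


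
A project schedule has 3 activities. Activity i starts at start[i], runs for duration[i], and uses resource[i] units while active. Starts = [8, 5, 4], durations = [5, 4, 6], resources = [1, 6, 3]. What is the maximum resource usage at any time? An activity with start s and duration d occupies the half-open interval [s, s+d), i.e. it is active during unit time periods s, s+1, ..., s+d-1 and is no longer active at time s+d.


Each activity i is active on [start_i, start_i + duration_i).
Compute total resource usage per time slot:
  t=0: active resources = [], total = 0
  t=1: active resources = [], total = 0
  t=2: active resources = [], total = 0
  t=3: active resources = [], total = 0
  t=4: active resources = [3], total = 3
  t=5: active resources = [6, 3], total = 9
  t=6: active resources = [6, 3], total = 9
  t=7: active resources = [6, 3], total = 9
  t=8: active resources = [1, 6, 3], total = 10
  t=9: active resources = [1, 3], total = 4
  t=10: active resources = [1], total = 1
  t=11: active resources = [1], total = 1
  t=12: active resources = [1], total = 1
Peak resource demand = 10

10


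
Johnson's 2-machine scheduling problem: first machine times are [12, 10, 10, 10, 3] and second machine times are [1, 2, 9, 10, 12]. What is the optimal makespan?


Apply Johnson's rule:
  Group 1 (a <= b): [(5, 3, 12), (4, 10, 10)]
  Group 2 (a > b): [(3, 10, 9), (2, 10, 2), (1, 12, 1)]
Optimal job order: [5, 4, 3, 2, 1]
Schedule:
  Job 5: M1 done at 3, M2 done at 15
  Job 4: M1 done at 13, M2 done at 25
  Job 3: M1 done at 23, M2 done at 34
  Job 2: M1 done at 33, M2 done at 36
  Job 1: M1 done at 45, M2 done at 46
Makespan = 46

46


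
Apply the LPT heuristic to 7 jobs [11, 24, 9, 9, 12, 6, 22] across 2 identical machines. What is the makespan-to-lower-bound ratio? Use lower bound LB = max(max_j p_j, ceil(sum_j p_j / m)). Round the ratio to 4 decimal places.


LPT order: [24, 22, 12, 11, 9, 9, 6]
Machine loads after assignment: [44, 49]
LPT makespan = 49
Lower bound = max(max_job, ceil(total/2)) = max(24, 47) = 47
Ratio = 49 / 47 = 1.0426

1.0426


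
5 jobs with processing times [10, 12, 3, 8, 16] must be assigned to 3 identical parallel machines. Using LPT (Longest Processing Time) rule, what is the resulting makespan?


Sort jobs in decreasing order (LPT): [16, 12, 10, 8, 3]
Assign each job to the least loaded machine:
  Machine 1: jobs [16], load = 16
  Machine 2: jobs [12, 3], load = 15
  Machine 3: jobs [10, 8], load = 18
Makespan = max load = 18

18


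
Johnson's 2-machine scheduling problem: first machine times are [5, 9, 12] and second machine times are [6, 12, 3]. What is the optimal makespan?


Apply Johnson's rule:
  Group 1 (a <= b): [(1, 5, 6), (2, 9, 12)]
  Group 2 (a > b): [(3, 12, 3)]
Optimal job order: [1, 2, 3]
Schedule:
  Job 1: M1 done at 5, M2 done at 11
  Job 2: M1 done at 14, M2 done at 26
  Job 3: M1 done at 26, M2 done at 29
Makespan = 29

29


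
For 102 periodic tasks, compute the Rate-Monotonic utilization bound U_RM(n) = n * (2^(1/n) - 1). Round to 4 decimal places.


Compute 2^(1/102) = 1.0068187028
Subtract 1: 1.0068187028 - 1 = 0.0068187028
Multiply by n: 102 * 0.0068187028 = 0.6955076856
Round to 4 dp: 0.6955

0.6955


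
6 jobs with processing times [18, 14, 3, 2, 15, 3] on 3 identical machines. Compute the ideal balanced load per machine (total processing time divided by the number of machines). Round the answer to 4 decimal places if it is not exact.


Total processing time = 18 + 14 + 3 + 2 + 15 + 3 = 55
Number of machines = 3
Ideal balanced load = 55 / 3 = 18.3333

18.3333


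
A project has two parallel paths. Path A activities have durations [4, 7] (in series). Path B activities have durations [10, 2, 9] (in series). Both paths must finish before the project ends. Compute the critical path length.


Path A total = 4 + 7 = 11
Path B total = 10 + 2 + 9 = 21
Critical path = longest path = max(11, 21) = 21

21


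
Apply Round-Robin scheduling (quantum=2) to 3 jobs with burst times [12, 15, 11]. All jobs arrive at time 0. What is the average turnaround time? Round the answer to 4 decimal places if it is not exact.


Time quantum = 2
Execution trace:
  J1 runs 2 units, time = 2
  J2 runs 2 units, time = 4
  J3 runs 2 units, time = 6
  J1 runs 2 units, time = 8
  J2 runs 2 units, time = 10
  J3 runs 2 units, time = 12
  J1 runs 2 units, time = 14
  J2 runs 2 units, time = 16
  J3 runs 2 units, time = 18
  J1 runs 2 units, time = 20
  J2 runs 2 units, time = 22
  J3 runs 2 units, time = 24
  J1 runs 2 units, time = 26
  J2 runs 2 units, time = 28
  J3 runs 2 units, time = 30
  J1 runs 2 units, time = 32
  J2 runs 2 units, time = 34
  J3 runs 1 units, time = 35
  J2 runs 2 units, time = 37
  J2 runs 1 units, time = 38
Finish times: [32, 38, 35]
Average turnaround = 105/3 = 35.0

35.0


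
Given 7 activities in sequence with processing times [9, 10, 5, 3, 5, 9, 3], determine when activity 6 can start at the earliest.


Activity 6 starts after activities 1 through 5 complete.
Predecessor durations: [9, 10, 5, 3, 5]
ES = 9 + 10 + 5 + 3 + 5 = 32

32


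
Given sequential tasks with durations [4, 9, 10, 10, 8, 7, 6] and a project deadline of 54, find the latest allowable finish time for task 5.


LF(activity 5) = deadline - sum of successor durations
Successors: activities 6 through 7 with durations [7, 6]
Sum of successor durations = 13
LF = 54 - 13 = 41

41


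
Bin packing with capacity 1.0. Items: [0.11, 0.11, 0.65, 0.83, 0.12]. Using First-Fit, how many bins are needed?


Place items sequentially using First-Fit:
  Item 0.11 -> new Bin 1
  Item 0.11 -> Bin 1 (now 0.22)
  Item 0.65 -> Bin 1 (now 0.87)
  Item 0.83 -> new Bin 2
  Item 0.12 -> Bin 1 (now 0.99)
Total bins used = 2

2


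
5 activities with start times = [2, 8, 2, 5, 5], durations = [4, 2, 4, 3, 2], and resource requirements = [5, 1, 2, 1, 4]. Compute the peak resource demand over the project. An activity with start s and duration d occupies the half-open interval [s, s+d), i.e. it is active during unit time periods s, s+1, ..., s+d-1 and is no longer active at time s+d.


Each activity i is active on [start_i, start_i + duration_i).
Compute total resource usage per time slot:
  t=0: active resources = [], total = 0
  t=1: active resources = [], total = 0
  t=2: active resources = [5, 2], total = 7
  t=3: active resources = [5, 2], total = 7
  t=4: active resources = [5, 2], total = 7
  t=5: active resources = [5, 2, 1, 4], total = 12
  t=6: active resources = [1, 4], total = 5
  t=7: active resources = [1], total = 1
  t=8: active resources = [1], total = 1
  t=9: active resources = [1], total = 1
Peak resource demand = 12

12


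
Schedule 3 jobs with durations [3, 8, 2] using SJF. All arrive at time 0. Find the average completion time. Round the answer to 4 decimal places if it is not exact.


SJF order (ascending): [2, 3, 8]
Completion times:
  Job 1: burst=2, C=2
  Job 2: burst=3, C=5
  Job 3: burst=8, C=13
Average completion = 20/3 = 6.6667

6.6667


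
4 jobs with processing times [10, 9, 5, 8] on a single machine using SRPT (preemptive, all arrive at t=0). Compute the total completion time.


Since all jobs arrive at t=0, SRPT equals SPT ordering.
SPT order: [5, 8, 9, 10]
Completion times:
  Job 1: p=5, C=5
  Job 2: p=8, C=13
  Job 3: p=9, C=22
  Job 4: p=10, C=32
Total completion time = 5 + 13 + 22 + 32 = 72

72


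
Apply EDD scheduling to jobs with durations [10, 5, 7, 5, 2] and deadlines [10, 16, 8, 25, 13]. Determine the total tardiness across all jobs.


Sort by due date (EDD order): [(7, 8), (10, 10), (2, 13), (5, 16), (5, 25)]
Compute completion times and tardiness:
  Job 1: p=7, d=8, C=7, tardiness=max(0,7-8)=0
  Job 2: p=10, d=10, C=17, tardiness=max(0,17-10)=7
  Job 3: p=2, d=13, C=19, tardiness=max(0,19-13)=6
  Job 4: p=5, d=16, C=24, tardiness=max(0,24-16)=8
  Job 5: p=5, d=25, C=29, tardiness=max(0,29-25)=4
Total tardiness = 25

25


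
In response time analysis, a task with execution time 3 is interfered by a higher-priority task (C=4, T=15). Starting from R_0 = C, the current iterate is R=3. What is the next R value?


R_next = C + ceil(R_prev / T_hp) * C_hp
ceil(3 / 15) = ceil(0.2) = 1
Interference = 1 * 4 = 4
R_next = 3 + 4 = 7

7


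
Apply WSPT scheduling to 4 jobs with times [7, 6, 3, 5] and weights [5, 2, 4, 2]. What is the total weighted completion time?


Compute p/w ratios and sort ascending (WSPT): [(3, 4), (7, 5), (5, 2), (6, 2)]
Compute weighted completion times:
  Job (p=3,w=4): C=3, w*C=4*3=12
  Job (p=7,w=5): C=10, w*C=5*10=50
  Job (p=5,w=2): C=15, w*C=2*15=30
  Job (p=6,w=2): C=21, w*C=2*21=42
Total weighted completion time = 134

134


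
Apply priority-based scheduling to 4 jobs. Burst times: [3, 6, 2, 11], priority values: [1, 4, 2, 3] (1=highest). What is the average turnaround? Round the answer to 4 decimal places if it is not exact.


Sort by priority (ascending = highest first):
Order: [(1, 3), (2, 2), (3, 11), (4, 6)]
Completion times:
  Priority 1, burst=3, C=3
  Priority 2, burst=2, C=5
  Priority 3, burst=11, C=16
  Priority 4, burst=6, C=22
Average turnaround = 46/4 = 11.5

11.5


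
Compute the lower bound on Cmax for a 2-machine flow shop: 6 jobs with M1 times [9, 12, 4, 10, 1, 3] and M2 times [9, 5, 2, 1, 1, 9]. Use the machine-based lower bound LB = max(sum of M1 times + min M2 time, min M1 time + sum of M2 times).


LB1 = sum(M1 times) + min(M2 times) = 39 + 1 = 40
LB2 = min(M1 times) + sum(M2 times) = 1 + 27 = 28
Lower bound = max(LB1, LB2) = max(40, 28) = 40

40


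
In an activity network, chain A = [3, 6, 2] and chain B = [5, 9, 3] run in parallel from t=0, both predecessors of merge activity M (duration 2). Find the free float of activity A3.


ES(A3) = sum of predecessors on chain A = 9
EF(A3) = ES + duration = 9 + 2 = 11
Successor of A3 is M. ES(M) = max(sum(A), sum(B)) = max(11, 17) = 17
Free float = ES(successor) - EF(current) = 17 - 11 = 6

6


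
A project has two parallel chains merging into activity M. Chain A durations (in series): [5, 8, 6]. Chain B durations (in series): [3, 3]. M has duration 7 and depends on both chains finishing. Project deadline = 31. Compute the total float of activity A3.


Forward pass: ES(A3) = sum of predecessors on chain A = 13
EF = ES + duration = 13 + 6 = 19
Backward pass: LF(M) = deadline = 31; LS(M) = 31 - 7 = 24
LF(A3) = LS(M) - sum(successors on chain A) = 24 - 0 = 24
LS = LF - duration = 24 - 6 = 18
Total float = LS - ES = 18 - 13 = 5

5


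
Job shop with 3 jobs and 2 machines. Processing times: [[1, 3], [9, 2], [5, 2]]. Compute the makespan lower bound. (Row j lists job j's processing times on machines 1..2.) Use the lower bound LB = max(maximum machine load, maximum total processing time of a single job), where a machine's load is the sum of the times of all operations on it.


Machine loads:
  Machine 1: 1 + 9 + 5 = 15
  Machine 2: 3 + 2 + 2 = 7
Max machine load = 15
Job totals:
  Job 1: 4
  Job 2: 11
  Job 3: 7
Max job total = 11
Lower bound = max(15, 11) = 15

15


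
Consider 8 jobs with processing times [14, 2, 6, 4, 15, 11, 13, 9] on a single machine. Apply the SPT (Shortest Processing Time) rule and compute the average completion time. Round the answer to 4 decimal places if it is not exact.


Sort jobs by processing time (SPT order): [2, 4, 6, 9, 11, 13, 14, 15]
Compute completion times sequentially:
  Job 1: processing = 2, completes at 2
  Job 2: processing = 4, completes at 6
  Job 3: processing = 6, completes at 12
  Job 4: processing = 9, completes at 21
  Job 5: processing = 11, completes at 32
  Job 6: processing = 13, completes at 45
  Job 7: processing = 14, completes at 59
  Job 8: processing = 15, completes at 74
Sum of completion times = 251
Average completion time = 251/8 = 31.375

31.375


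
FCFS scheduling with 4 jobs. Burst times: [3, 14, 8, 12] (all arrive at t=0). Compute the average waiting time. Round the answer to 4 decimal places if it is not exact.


FCFS order (as given): [3, 14, 8, 12]
Waiting times:
  Job 1: wait = 0
  Job 2: wait = 3
  Job 3: wait = 17
  Job 4: wait = 25
Sum of waiting times = 45
Average waiting time = 45/4 = 11.25

11.25


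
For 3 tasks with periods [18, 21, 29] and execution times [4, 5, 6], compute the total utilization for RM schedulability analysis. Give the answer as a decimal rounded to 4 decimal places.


Compute individual utilizations (exact fractions):
  Task 1: C/T = 4/18 = 2/9 (approx. 0.2222)
  Task 2: C/T = 5/21 (approx. 0.2381)
  Task 3: C/T = 6/29 (approx. 0.2069)
Total utilization U = 2/9 + 5/21 + 6/29 = 1219/1827
Rounded to 4 decimal places: U = 0.6672
RM (Liu & Layland) bound for 3 tasks = 0.779763; compare with U = 1219/1827 (approx. 0.667214)
U <= bound, so schedulable by RM sufficient condition.

0.6672


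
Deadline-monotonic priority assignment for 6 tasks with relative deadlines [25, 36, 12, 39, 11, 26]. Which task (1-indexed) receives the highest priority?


Sort tasks by relative deadline (ascending):
  Task 5: deadline = 11
  Task 3: deadline = 12
  Task 1: deadline = 25
  Task 6: deadline = 26
  Task 2: deadline = 36
  Task 4: deadline = 39
Priority order (highest first): [5, 3, 1, 6, 2, 4]
Highest priority task = 5

5


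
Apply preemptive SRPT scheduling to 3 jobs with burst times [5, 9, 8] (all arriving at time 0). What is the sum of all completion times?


Since all jobs arrive at t=0, SRPT equals SPT ordering.
SPT order: [5, 8, 9]
Completion times:
  Job 1: p=5, C=5
  Job 2: p=8, C=13
  Job 3: p=9, C=22
Total completion time = 5 + 13 + 22 = 40

40


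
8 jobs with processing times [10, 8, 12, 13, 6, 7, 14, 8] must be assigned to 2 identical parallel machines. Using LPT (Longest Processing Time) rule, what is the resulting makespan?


Sort jobs in decreasing order (LPT): [14, 13, 12, 10, 8, 8, 7, 6]
Assign each job to the least loaded machine:
  Machine 1: jobs [14, 10, 8, 7], load = 39
  Machine 2: jobs [13, 12, 8, 6], load = 39
Makespan = max load = 39

39


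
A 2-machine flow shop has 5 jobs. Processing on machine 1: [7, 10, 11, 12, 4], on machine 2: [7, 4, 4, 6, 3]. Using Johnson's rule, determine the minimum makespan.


Apply Johnson's rule:
  Group 1 (a <= b): [(1, 7, 7)]
  Group 2 (a > b): [(4, 12, 6), (2, 10, 4), (3, 11, 4), (5, 4, 3)]
Optimal job order: [1, 4, 2, 3, 5]
Schedule:
  Job 1: M1 done at 7, M2 done at 14
  Job 4: M1 done at 19, M2 done at 25
  Job 2: M1 done at 29, M2 done at 33
  Job 3: M1 done at 40, M2 done at 44
  Job 5: M1 done at 44, M2 done at 47
Makespan = 47

47


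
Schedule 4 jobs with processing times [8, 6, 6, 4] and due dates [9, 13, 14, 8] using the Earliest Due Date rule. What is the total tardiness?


Sort by due date (EDD order): [(4, 8), (8, 9), (6, 13), (6, 14)]
Compute completion times and tardiness:
  Job 1: p=4, d=8, C=4, tardiness=max(0,4-8)=0
  Job 2: p=8, d=9, C=12, tardiness=max(0,12-9)=3
  Job 3: p=6, d=13, C=18, tardiness=max(0,18-13)=5
  Job 4: p=6, d=14, C=24, tardiness=max(0,24-14)=10
Total tardiness = 18

18


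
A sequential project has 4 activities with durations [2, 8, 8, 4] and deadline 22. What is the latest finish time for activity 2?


LF(activity 2) = deadline - sum of successor durations
Successors: activities 3 through 4 with durations [8, 4]
Sum of successor durations = 12
LF = 22 - 12 = 10

10


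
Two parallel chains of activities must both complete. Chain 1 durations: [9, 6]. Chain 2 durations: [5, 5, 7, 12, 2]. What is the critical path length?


Path A total = 9 + 6 = 15
Path B total = 5 + 5 + 7 + 12 + 2 = 31
Critical path = longest path = max(15, 31) = 31

31


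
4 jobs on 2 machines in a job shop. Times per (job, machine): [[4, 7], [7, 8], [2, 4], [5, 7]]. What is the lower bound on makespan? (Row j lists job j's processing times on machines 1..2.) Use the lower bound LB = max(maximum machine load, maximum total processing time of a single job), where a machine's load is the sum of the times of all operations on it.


Machine loads:
  Machine 1: 4 + 7 + 2 + 5 = 18
  Machine 2: 7 + 8 + 4 + 7 = 26
Max machine load = 26
Job totals:
  Job 1: 11
  Job 2: 15
  Job 3: 6
  Job 4: 12
Max job total = 15
Lower bound = max(26, 15) = 26

26


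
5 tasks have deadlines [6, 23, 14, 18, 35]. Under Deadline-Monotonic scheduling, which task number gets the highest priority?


Sort tasks by relative deadline (ascending):
  Task 1: deadline = 6
  Task 3: deadline = 14
  Task 4: deadline = 18
  Task 2: deadline = 23
  Task 5: deadline = 35
Priority order (highest first): [1, 3, 4, 2, 5]
Highest priority task = 1

1


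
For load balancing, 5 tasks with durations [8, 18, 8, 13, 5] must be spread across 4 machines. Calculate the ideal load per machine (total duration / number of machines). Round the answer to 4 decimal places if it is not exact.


Total processing time = 8 + 18 + 8 + 13 + 5 = 52
Number of machines = 4
Ideal balanced load = 52 / 4 = 13.0

13.0


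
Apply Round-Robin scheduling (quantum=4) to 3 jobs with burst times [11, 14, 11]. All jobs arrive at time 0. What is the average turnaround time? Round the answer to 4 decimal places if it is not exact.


Time quantum = 4
Execution trace:
  J1 runs 4 units, time = 4
  J2 runs 4 units, time = 8
  J3 runs 4 units, time = 12
  J1 runs 4 units, time = 16
  J2 runs 4 units, time = 20
  J3 runs 4 units, time = 24
  J1 runs 3 units, time = 27
  J2 runs 4 units, time = 31
  J3 runs 3 units, time = 34
  J2 runs 2 units, time = 36
Finish times: [27, 36, 34]
Average turnaround = 97/3 = 32.3333

32.3333


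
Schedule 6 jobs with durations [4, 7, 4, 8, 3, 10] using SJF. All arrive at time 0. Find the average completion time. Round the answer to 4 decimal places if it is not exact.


SJF order (ascending): [3, 4, 4, 7, 8, 10]
Completion times:
  Job 1: burst=3, C=3
  Job 2: burst=4, C=7
  Job 3: burst=4, C=11
  Job 4: burst=7, C=18
  Job 5: burst=8, C=26
  Job 6: burst=10, C=36
Average completion = 101/6 = 16.8333

16.8333


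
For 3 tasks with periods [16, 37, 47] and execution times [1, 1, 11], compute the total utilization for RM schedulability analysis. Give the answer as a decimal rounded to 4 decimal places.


Compute individual utilizations (exact fractions):
  Task 1: C/T = 1/16 (approx. 0.0625)
  Task 2: C/T = 1/37 (approx. 0.027)
  Task 3: C/T = 11/47 (approx. 0.234)
Total utilization U = 1/16 + 1/37 + 11/47 = 9003/27824
Rounded to 4 decimal places: U = 0.3236
RM (Liu & Layland) bound for 3 tasks = 0.779763; compare with U = 9003/27824 (approx. 0.323570)
U <= bound, so schedulable by RM sufficient condition.

0.3236


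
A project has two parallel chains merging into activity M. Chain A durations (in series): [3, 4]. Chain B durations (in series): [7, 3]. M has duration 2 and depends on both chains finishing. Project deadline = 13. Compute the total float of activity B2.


Forward pass: ES(B2) = sum of predecessors on chain B = 7
EF = ES + duration = 7 + 3 = 10
Backward pass: LF(M) = deadline = 13; LS(M) = 13 - 2 = 11
LF(B2) = LS(M) - sum(successors on chain B) = 11 - 0 = 11
LS = LF - duration = 11 - 3 = 8
Total float = LS - ES = 8 - 7 = 1

1


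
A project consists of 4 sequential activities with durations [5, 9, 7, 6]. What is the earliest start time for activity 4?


Activity 4 starts after activities 1 through 3 complete.
Predecessor durations: [5, 9, 7]
ES = 5 + 9 + 7 = 21

21


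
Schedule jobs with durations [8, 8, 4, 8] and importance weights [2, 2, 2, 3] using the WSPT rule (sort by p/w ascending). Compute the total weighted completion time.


Compute p/w ratios and sort ascending (WSPT): [(4, 2), (8, 3), (8, 2), (8, 2)]
Compute weighted completion times:
  Job (p=4,w=2): C=4, w*C=2*4=8
  Job (p=8,w=3): C=12, w*C=3*12=36
  Job (p=8,w=2): C=20, w*C=2*20=40
  Job (p=8,w=2): C=28, w*C=2*28=56
Total weighted completion time = 140

140
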